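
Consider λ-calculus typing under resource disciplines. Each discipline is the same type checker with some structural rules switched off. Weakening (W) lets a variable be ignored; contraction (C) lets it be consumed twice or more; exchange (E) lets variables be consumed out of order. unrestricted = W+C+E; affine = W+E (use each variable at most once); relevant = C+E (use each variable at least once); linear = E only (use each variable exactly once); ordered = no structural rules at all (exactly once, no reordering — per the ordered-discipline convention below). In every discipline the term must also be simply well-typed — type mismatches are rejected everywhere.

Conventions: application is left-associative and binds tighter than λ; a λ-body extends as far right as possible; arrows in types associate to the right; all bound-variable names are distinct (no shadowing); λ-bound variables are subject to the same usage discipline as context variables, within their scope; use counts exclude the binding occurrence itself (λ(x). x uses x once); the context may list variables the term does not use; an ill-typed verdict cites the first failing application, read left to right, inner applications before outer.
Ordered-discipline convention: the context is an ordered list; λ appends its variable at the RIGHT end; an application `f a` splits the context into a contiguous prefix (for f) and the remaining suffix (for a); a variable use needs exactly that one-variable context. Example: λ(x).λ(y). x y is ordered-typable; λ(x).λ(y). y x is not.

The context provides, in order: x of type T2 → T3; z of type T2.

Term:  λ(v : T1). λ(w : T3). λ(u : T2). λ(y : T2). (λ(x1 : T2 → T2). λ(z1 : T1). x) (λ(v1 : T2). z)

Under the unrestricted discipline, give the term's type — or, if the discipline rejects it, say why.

term : T1 → T3 → T2 → T2 → T1 → T2 → T3
use counts: x=1; z=1; v [bound]=0; w [bound]=0; u [bound]=0; y [bound]=0; x1 [bound]=0; z1 [bound]=0; v1 [bound]=0
left-to-right use order: x, z
typing: the term checks, with type T1 → T3 → T2 → T2 → T1 → T2 → T3
all disciplines: ordered ✗; linear ✗; affine ✓; relevant ✗; unrestricted ✓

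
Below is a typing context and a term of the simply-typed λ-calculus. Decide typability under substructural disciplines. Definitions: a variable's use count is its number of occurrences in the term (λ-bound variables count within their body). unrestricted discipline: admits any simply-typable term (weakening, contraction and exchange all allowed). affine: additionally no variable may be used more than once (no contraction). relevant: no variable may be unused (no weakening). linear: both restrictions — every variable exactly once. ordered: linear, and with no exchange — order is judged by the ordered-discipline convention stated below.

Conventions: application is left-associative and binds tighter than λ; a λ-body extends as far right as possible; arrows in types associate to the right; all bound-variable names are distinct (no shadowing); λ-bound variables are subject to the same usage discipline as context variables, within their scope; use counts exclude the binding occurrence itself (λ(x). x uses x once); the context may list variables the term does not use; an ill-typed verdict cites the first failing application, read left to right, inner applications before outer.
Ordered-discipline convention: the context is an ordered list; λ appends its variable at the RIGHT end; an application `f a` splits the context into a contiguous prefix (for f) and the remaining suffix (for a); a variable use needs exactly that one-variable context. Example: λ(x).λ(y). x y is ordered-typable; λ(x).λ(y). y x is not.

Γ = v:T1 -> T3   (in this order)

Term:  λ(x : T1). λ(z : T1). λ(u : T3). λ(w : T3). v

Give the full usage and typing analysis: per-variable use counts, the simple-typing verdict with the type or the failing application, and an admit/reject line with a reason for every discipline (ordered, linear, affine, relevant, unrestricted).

counts: v=1, x (λ-bound)=0, z (λ-bound)=0, u (λ-bound)=0, w (λ-bound)=0
use order (left to right): v
typing: well-typed — term : T1 -> T1 -> T3 -> T3 -> T1 -> T3
ordered: ✗ — needs weakening: x, z, u, w unused
linear: ✗ — needs weakening: x, z, u, w unused
affine: ✓ — at most one use each (v, x, z, u, w)
relevant: ✗ — needs weakening: x, z, u, w unused
unrestricted: ✓ — well-typed at T1 -> T1 -> T3 -> T3 -> T1 -> T3; no restrictions here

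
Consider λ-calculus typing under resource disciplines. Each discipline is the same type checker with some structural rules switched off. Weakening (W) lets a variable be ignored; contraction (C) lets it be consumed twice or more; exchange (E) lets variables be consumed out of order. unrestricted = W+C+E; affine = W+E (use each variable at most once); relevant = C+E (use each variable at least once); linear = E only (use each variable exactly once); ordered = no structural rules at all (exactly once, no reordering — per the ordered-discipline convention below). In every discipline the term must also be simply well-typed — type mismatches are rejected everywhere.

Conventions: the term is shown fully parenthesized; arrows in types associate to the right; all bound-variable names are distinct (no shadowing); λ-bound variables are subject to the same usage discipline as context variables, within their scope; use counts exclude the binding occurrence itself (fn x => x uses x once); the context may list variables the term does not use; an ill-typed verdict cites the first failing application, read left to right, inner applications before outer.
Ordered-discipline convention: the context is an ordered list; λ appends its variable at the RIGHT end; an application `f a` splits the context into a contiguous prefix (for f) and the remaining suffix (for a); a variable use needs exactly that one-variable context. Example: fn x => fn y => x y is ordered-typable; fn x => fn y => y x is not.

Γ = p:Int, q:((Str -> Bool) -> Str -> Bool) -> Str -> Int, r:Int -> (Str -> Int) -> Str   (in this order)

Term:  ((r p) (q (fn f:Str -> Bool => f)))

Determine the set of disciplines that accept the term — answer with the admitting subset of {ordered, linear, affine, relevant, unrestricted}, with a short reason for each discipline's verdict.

accepted by: linear, affine, relevant, unrestricted
variable uses: p=1; q=1; r=1; f (λ-bound)=1
uses in reading order: r, p, q, f
typing: ✓ — Str
ordered ✗ (use order r, p, q, f needs exchange)
linear ✓ (each of p, q, r, f used exactly once)
affine ✓ (p, q, r, f: no repeats, contraction unneeded)
relevant ✓ (none of p, q, r, f goes unused)
unrestricted ✓ (type-checks (Str) and nothing is barred)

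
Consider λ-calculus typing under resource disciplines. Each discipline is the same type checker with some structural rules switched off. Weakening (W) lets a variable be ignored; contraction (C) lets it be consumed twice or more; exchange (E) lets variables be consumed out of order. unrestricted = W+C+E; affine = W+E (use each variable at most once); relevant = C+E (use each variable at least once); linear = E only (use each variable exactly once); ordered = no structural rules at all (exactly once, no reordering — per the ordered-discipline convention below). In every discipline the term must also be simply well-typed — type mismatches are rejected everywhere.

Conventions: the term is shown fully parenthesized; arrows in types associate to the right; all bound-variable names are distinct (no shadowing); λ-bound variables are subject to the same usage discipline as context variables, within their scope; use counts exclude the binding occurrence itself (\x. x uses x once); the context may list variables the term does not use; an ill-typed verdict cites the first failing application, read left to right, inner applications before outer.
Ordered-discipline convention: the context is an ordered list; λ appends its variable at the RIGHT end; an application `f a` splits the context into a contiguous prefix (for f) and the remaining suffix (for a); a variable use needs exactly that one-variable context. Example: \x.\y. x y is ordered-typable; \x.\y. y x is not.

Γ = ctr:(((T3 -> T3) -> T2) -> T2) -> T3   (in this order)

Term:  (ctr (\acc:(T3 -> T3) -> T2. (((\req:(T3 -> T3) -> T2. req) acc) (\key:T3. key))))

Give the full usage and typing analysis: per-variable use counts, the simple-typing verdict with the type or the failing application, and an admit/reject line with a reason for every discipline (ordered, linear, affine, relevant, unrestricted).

variable uses: ctr=1, acc [bound]=1, req [bound]=1, key [bound]=1
use order (left to right): ctr, req, acc, key
typing: well-typed at T3
ordered ✓ (single-use (ctr, acc, req, key), ordered derivation ok)
linear ✓ (single use per variable (ctr, acc, req, key))
affine ✓ (no duplicate uses among ctr, acc, req, key)
relevant ✓ (every one of ctr, acc, req, key appears)
unrestricted ✓ (well-typed at T3; no restrictions here)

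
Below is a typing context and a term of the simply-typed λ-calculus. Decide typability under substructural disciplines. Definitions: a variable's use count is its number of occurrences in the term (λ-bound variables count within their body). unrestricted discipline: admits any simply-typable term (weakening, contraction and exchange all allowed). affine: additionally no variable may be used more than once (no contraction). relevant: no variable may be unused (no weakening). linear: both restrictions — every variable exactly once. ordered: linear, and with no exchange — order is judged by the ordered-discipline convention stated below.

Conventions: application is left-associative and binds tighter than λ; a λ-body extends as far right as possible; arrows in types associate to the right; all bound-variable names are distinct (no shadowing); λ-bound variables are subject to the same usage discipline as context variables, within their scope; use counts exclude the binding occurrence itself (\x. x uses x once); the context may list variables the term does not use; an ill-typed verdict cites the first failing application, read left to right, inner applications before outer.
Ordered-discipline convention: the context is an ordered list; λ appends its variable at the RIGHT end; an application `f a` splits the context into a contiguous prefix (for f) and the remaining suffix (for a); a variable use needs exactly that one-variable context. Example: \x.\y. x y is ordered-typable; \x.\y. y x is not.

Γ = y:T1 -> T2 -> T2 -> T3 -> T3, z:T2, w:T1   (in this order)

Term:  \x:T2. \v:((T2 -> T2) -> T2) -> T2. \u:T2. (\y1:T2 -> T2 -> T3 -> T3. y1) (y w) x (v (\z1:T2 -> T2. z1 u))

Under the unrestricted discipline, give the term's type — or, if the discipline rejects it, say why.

term : T2 -> (((T2 -> T2) -> T2) -> T2) -> T2 -> T3 -> T3
counts: y ×1, z ×0, w ×1, x (bound) ×1, v (bound) ×1, u (bound) ×1, y1 (bound) ×1, z1 (bound) ×1
use order (left to right): y1, y, w, x, v, z1, u
typing: well-typed at T2 -> (((T2 -> T2) -> T2) -> T2) -> T2 -> T3 -> T3
all disciplines: ordered ✗; linear ✗; affine ✓; relevant ✗; unrestricted ✓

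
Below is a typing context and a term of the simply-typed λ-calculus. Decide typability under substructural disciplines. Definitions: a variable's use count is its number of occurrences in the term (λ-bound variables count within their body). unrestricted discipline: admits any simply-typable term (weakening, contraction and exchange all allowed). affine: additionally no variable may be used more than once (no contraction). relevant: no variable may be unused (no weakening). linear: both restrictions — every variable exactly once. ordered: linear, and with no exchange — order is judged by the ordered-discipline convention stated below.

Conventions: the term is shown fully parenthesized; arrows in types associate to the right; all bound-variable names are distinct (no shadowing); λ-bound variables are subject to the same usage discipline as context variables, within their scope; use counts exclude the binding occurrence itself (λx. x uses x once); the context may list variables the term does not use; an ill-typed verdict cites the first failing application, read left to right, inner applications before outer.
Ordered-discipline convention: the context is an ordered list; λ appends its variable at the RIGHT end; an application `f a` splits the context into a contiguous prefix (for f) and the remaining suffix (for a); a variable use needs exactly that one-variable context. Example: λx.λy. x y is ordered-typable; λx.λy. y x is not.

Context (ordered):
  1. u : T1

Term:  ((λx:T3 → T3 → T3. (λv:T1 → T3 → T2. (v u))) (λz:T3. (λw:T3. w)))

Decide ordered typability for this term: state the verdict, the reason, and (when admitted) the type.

no — unused: x, z — weakening required
use counts: u=1, x [bound]=0, v [bound]=1, z [bound]=0, w [bound]=1
left-to-right use order: v, u, w
typing: well-typed — term : (T1 → T3 → T2) → T3 → T2
across the five disciplines: ordered ✗; linear ✗; affine ✓; relevant ✗; unrestricted ✓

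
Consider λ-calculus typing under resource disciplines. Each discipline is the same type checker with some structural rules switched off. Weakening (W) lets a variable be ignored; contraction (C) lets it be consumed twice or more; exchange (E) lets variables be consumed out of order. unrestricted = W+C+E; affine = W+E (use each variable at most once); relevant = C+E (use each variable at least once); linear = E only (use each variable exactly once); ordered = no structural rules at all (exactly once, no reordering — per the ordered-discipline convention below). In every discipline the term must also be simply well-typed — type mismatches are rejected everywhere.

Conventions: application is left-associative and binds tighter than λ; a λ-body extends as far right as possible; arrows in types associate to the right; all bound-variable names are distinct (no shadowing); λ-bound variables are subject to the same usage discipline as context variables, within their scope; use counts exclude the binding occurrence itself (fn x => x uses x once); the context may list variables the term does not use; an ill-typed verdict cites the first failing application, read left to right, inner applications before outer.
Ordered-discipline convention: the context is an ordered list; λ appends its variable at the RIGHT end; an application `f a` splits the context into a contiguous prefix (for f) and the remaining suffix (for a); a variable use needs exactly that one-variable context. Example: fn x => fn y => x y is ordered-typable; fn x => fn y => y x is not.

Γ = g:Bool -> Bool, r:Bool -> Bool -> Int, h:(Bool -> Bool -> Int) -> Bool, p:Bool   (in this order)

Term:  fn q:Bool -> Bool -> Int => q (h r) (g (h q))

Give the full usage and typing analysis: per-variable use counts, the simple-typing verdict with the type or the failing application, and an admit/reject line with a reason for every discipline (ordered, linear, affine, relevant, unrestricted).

variable uses: g=1, r=1, h=2, p=0, q [bound]=2
use order (left to right): q, h, r, g, h, q
typing: ✓ — (Bool -> Bool -> Int) -> Int
ordered ✗ (h ×2, q ×2 used more than once (contraction); p left unused)
linear ✗ (h ×2, q ×2 used more than once (contraction); p left unused)
affine ✗ (h ×2, q ×2 used more than once (contraction))
relevant ✗ (p left unused)
unrestricted ✓ (typability at (Bool -> Bool -> Int) -> Int is all that's needed)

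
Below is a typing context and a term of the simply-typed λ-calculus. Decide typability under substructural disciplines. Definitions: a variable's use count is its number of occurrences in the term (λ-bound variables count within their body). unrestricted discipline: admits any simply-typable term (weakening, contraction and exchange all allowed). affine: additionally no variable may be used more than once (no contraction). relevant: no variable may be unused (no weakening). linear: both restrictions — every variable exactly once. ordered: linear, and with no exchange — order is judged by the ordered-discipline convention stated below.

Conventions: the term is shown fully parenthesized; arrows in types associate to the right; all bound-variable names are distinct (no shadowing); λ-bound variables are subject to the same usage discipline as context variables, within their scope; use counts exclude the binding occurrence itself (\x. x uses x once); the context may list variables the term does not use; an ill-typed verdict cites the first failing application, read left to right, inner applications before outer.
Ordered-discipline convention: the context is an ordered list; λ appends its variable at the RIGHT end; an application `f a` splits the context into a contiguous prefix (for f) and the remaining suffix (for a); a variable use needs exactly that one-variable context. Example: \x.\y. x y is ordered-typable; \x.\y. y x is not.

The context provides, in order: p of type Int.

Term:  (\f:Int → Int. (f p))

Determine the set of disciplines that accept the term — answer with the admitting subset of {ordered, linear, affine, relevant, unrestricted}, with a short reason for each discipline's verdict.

admitted by: linear, affine, relevant, unrestricted
usage: p: 1×; f (λ-bound): 1×
use order (left to right): f, p
typing: ✓ — (Int → Int) → Int
ordered ✗ (no ordered split (uses run f, p))
linear ✓ (single use per variable (p, f))
affine ✓ (none of p, f used more than once)
relevant ✓ (every one of p, f appears)
unrestricted ✓ (well-typed at (Int → Int) → Int; no restrictions here)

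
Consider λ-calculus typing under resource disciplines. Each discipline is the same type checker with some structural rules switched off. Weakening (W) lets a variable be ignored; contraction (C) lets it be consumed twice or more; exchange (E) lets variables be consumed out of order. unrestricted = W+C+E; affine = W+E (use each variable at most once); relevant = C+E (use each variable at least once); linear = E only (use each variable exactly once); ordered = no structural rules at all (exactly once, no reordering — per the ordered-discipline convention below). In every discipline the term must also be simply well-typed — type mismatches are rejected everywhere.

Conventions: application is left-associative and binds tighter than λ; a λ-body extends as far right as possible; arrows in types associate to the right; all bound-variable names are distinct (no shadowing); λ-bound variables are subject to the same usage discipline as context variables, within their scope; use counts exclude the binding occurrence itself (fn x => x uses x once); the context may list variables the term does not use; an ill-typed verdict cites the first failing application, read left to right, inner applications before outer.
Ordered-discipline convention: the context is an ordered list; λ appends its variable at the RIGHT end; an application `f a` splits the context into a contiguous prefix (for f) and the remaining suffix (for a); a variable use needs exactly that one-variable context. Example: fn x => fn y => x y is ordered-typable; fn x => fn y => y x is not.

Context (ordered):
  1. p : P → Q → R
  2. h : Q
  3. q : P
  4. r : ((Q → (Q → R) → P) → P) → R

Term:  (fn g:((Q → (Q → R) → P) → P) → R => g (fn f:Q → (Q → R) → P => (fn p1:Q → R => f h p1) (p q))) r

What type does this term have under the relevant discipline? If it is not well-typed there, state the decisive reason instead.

term : R
counts: p ×1; h ×1; q ×1; r ×1; g (bound) ×1; f (bound) ×1; p1 (bound) ×1
order of uses: g, f, h, p1, p, q, r
typing: ✓ — R
across the five disciplines: ordered ✗, linear ✓, affine ✓, relevant ✓, unrestricted ✓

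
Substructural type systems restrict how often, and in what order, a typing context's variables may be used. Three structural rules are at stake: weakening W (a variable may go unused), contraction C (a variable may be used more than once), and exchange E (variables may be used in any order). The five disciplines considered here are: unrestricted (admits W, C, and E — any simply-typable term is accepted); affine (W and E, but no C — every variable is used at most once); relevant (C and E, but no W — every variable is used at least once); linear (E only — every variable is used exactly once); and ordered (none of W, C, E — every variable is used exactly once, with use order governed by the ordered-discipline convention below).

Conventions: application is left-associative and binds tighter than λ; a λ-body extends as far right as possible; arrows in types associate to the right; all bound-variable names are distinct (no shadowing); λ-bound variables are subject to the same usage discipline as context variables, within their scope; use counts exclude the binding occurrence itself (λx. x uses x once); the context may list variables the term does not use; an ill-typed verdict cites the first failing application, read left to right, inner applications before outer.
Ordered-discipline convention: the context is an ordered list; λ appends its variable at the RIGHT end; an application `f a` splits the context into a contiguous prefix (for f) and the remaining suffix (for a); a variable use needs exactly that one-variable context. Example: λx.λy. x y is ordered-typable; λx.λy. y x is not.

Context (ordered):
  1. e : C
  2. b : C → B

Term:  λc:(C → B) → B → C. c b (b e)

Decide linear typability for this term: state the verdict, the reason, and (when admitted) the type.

no — repeated use of b ×2
usage: e=1; b=2; c (λ-bound)=1
uses in reading order: c, b, b, e
typing: well-typed at ((C → B) → B → C) → C
all disciplines: ordered ✗ | linear ✗ | affine ✗ | relevant ✓ | unrestricted ✓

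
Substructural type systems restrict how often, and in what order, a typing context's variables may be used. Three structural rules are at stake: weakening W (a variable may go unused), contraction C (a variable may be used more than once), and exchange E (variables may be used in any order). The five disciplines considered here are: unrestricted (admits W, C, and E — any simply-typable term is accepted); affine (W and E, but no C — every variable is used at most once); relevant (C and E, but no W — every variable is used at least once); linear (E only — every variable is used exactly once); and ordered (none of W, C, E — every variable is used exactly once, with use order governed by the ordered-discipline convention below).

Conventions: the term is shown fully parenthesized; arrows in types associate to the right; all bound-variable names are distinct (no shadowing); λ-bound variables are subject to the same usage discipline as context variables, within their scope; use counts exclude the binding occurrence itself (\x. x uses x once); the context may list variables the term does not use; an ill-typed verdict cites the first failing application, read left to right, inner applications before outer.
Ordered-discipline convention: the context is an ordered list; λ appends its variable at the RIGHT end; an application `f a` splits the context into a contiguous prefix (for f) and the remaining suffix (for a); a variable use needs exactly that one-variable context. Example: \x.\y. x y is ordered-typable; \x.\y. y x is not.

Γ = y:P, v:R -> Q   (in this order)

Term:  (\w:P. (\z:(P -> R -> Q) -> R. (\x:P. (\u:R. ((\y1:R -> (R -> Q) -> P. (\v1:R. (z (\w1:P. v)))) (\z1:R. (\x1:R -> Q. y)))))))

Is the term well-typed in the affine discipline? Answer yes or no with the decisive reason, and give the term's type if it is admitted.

yes — none of y, v, w, z, x, u, y1, v1, w1, z1, x1 used more than once; term : P -> ((P -> R -> Q) -> R) -> P -> R -> R -> R
variable uses: y=1; v=1; w (bound)=0; z (bound)=1; x (bound)=0; u (bound)=0; y1 (bound)=0; v1 (bound)=0; w1 (bound)=0; z1 (bound)=0; x1 (bound)=0
uses in reading order: z, v, y
typing: well-typed at P -> ((P -> R -> Q) -> R) -> P -> R -> R -> R
per-discipline verdicts: ordered ✗; linear ✗; affine ✓; relevant ✗; unrestricted ✓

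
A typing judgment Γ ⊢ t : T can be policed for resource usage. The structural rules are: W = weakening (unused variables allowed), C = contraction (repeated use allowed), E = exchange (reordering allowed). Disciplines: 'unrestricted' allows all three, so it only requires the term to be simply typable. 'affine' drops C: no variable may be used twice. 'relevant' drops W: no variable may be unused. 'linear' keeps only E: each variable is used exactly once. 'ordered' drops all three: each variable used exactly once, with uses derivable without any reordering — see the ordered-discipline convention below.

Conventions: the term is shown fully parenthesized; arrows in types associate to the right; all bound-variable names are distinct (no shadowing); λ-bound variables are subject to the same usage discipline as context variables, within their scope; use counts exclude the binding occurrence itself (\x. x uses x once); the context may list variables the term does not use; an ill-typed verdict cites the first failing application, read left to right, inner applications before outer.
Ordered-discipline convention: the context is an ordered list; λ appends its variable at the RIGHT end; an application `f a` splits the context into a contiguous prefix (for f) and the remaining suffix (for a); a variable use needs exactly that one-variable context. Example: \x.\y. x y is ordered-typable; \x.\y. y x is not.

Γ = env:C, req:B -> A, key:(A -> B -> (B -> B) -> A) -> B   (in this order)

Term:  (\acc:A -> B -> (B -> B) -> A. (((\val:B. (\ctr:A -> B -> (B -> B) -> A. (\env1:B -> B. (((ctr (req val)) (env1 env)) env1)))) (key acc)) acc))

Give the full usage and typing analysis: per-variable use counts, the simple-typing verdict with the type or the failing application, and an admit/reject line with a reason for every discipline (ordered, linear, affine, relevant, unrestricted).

usage: env=1, req=1, key=1, acc (bound)=2, val (bound)=1, ctr (bound)=1, env1 (bound)=2
left-to-right use order: ctr, req, val, env1, env, env1, key, acc, acc
typing: ill-typed: an argument C mismatches the expected B
ordered: ✗, a type mismatch blocks all five
linear: ✗, the type mismatch rejects it
affine: ✗, not simply typable
relevant: ✗, fails simple typing
unrestricted: ✗, a type mismatch blocks all five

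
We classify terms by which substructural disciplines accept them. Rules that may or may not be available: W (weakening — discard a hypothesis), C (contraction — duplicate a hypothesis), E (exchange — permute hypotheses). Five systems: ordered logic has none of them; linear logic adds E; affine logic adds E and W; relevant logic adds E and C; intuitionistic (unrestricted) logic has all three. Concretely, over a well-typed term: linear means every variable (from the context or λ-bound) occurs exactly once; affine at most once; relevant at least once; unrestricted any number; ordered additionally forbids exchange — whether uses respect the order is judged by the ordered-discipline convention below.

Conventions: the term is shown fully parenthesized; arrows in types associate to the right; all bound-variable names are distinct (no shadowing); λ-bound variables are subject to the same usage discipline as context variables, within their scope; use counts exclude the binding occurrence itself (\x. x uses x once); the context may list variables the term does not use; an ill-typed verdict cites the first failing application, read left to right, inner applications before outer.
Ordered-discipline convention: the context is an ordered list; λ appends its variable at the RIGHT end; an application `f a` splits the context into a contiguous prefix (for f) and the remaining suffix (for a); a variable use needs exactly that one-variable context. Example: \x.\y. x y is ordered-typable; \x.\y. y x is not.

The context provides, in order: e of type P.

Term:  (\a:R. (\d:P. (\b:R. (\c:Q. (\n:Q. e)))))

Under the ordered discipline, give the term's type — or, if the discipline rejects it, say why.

not well-typed under ordered — needs weakening: a, d, b, c, n unused
use counts: e: 1, a (λ-bound): 0, d (λ-bound): 0, b (λ-bound): 0, c (λ-bound): 0, n (λ-bound): 0
uses in reading order: e
typing: the term checks, with type R → P → R → Q → Q → P
per-discipline verdicts: ordered ✗; linear ✗; affine ✓; relevant ✗; unrestricted ✓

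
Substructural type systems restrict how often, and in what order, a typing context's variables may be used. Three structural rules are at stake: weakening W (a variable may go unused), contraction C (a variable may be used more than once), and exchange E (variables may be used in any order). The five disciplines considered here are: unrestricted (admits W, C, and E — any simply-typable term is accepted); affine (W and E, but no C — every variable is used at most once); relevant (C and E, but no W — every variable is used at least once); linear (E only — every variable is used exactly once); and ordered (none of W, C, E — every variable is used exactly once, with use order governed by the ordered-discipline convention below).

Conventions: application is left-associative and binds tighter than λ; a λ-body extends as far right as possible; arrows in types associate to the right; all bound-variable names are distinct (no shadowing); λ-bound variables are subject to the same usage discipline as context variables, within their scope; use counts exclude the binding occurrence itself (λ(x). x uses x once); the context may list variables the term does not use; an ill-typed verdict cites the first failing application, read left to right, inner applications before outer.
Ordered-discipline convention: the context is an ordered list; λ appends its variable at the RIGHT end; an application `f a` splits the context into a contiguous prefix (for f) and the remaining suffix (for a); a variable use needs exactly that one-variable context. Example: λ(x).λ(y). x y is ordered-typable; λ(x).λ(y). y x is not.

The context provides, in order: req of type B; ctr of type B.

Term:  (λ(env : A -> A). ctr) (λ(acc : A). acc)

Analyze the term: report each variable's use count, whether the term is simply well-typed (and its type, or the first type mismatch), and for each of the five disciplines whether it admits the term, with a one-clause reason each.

variable uses: req: 0, ctr: 1, env (bound): 0, acc (bound): 1
use order (left to right): ctr, acc
typing: the term checks, with type B
ordered: ✗, req, env left unused
linear: ✗, req, env left unused
affine: ✓, none of req, ctr, env, acc used more than once
relevant: ✗, req, env left unused
unrestricted: ✓, well-typed at B; no restrictions here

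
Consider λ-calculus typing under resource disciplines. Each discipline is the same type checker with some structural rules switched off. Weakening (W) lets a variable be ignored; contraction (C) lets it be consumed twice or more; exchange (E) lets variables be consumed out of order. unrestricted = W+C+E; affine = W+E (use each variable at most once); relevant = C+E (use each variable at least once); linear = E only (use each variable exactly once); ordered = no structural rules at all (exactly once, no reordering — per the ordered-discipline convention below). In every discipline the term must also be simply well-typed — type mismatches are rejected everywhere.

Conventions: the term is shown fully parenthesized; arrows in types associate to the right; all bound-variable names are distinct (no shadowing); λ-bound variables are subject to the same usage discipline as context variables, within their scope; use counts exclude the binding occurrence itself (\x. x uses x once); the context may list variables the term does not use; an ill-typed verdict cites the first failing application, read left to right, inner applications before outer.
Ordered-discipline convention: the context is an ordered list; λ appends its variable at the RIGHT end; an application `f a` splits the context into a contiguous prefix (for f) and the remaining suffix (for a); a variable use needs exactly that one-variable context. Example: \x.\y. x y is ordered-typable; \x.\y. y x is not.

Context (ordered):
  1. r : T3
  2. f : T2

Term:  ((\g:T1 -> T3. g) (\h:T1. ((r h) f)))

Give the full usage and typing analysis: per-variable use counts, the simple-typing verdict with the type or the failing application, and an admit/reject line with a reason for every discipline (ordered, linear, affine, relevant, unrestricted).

use counts: r: 1; f: 1; g (bound): 1; h (bound): 1
order of uses: g, r, h, f
typing: ill-typed: non-function type T3 applied to an argument
ordered: ✗, the type mismatch rejects it
linear: ✗, not simply typable
affine: ✗, fails simple typing
relevant: ✗, a type mismatch blocks all five
unrestricted: ✗, the type mismatch rejects it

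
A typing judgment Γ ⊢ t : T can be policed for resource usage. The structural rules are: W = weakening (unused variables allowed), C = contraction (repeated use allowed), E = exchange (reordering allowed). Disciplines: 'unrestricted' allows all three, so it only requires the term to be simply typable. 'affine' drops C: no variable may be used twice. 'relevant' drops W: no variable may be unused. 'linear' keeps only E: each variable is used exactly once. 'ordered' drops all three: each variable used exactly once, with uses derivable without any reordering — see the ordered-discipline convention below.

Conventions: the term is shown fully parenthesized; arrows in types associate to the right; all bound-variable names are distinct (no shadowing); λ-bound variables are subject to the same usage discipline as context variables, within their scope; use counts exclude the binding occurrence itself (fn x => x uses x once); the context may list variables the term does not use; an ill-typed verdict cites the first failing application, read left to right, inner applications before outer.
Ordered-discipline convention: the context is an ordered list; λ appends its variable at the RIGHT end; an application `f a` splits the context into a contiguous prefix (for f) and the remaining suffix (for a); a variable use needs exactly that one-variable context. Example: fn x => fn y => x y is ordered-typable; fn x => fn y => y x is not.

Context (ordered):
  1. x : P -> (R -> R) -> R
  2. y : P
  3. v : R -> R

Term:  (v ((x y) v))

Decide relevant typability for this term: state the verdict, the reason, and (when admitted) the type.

yes — every one of x, y, v appears; term : R
variable uses: x: 1×; y: 1×; v: 2×
left-to-right use order: v, x, y, v
typing: well-typed — term : R
all disciplines: ordered ✗; linear ✗; affine ✗; relevant ✓; unrestricted ✓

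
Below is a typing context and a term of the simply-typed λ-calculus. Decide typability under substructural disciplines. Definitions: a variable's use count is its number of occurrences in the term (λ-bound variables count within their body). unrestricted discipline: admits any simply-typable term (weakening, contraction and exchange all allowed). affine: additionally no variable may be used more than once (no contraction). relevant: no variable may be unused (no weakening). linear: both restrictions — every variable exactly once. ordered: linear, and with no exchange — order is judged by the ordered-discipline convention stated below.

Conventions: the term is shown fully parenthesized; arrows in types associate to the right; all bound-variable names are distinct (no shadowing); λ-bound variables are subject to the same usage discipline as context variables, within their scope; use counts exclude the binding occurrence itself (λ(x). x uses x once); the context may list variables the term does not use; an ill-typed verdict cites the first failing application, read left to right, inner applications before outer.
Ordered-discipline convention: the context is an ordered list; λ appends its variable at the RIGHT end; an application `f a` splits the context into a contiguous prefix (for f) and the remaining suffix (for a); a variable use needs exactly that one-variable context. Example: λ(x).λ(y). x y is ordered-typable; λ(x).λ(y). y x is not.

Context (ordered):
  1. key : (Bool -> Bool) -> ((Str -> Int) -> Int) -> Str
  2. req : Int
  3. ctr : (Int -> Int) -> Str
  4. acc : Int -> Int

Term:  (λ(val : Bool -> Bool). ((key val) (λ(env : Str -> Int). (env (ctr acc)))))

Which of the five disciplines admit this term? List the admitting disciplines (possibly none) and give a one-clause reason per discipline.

admitting disciplines: affine, unrestricted
variable uses: key ×1; req ×0; ctr ×1; acc ×1; val (bound) ×1; env (bound) ×1
left-to-right use order: key, val, env, ctr, acc
typing: well-typed at (Bool -> Bool) -> Str
ordered: ✗ — req never used (weakening)
linear: ✗ — req never used (weakening)
affine: ✓ — no duplicate uses among key, req, ctr, acc, val, env
relevant: ✗ — req never used (weakening)
unrestricted: ✓ — well-typed at (Bool -> Bool) -> Str; no restrictions here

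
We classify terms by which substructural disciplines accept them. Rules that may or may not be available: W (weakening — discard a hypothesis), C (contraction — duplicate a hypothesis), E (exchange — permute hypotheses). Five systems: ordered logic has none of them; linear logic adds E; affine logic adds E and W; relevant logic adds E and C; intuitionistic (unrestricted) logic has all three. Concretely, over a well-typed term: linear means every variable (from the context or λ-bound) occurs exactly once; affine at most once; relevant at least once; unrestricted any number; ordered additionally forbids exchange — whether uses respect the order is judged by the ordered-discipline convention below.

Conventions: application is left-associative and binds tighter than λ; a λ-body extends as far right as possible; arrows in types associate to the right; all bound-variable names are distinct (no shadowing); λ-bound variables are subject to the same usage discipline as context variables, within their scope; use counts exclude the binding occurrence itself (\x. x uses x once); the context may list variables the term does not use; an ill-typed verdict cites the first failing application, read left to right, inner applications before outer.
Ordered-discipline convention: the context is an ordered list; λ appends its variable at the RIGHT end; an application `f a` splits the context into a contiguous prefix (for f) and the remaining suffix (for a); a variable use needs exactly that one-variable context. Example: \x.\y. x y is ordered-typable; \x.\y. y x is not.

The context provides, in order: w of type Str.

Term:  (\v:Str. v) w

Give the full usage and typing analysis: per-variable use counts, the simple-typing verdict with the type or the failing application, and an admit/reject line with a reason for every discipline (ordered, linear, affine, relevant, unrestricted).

counts: w: 1, v (λ-bound): 1
left-to-right use order: v, w
typing: ✓ — Str
ordered: ✓ — w, v once each; derivable with no W/C/E
linear: ✓ — each of w, v used exactly once
affine: ✓ — at most one use each (w, v)
relevant: ✓ — w, v: all used, weakening unneeded
unrestricted: ✓ — typability at Str is all that's needed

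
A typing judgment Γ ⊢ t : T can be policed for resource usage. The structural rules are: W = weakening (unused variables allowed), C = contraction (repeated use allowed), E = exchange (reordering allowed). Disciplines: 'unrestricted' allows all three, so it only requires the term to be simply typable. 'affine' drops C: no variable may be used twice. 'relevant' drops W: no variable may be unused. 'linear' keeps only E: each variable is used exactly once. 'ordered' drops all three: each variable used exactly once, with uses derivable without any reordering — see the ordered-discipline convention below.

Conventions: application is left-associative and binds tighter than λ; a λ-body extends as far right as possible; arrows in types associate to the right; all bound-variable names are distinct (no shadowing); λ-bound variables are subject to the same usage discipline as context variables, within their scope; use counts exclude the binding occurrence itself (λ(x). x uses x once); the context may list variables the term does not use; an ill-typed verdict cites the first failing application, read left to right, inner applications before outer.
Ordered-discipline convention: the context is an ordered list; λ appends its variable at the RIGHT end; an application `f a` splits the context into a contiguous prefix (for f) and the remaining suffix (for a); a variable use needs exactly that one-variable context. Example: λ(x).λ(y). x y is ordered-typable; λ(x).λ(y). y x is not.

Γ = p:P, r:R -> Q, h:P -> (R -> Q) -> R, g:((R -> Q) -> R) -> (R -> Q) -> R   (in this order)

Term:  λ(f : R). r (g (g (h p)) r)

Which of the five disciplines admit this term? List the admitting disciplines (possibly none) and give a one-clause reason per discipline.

admitting disciplines: unrestricted
use counts: p: 1; r: 2; h: 1; g: 2; f (bound): 0
uses in reading order: r, g, g, h, p, r
typing: well-typed at R -> Q
ordered ✗ (r ×2, g ×2 used more than once (contraction); unused: f — weakening required)
linear ✗ (r ×2, g ×2 used more than once (contraction); unused: f — weakening required)
affine ✗ (r ×2, g ×2 used more than once (contraction))
relevant ✗ (unused: f — weakening required)
unrestricted ✓ (typability at R -> Q is all that's needed)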